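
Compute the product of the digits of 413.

12

4×1×3 = 12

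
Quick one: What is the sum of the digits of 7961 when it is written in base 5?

13

7961 in base 5 is 223321.
Digit sum: 2+2+3+3+2+1 = 13.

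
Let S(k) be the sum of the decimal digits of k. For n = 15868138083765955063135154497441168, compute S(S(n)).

7

First digit sum: 160.
1+6+0 = 7.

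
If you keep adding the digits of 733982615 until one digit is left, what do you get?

7+3+3+9+8+2+6+1+5 = 44
4+4 = 8

8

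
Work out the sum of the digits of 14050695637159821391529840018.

1+4+0+5+0+6+9+5+6+3+7+1+5+9+8+2+1+3+9+1+5+2+9+8+4+0+0+1+8 = 122

122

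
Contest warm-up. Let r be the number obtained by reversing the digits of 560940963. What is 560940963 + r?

929990028

Reverse of 560940963 is 369049065.
560940963 + 369049065 = 929990028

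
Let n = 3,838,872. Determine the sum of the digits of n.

39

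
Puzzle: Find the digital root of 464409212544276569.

8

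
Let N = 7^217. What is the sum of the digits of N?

799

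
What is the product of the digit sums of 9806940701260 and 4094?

S(9806940701260) = 9+8+0+6+9+4+0+7+0+1+2+6+0 = 52.
S(4094) = 4+0+9+4 = 17.
52 · 17 = 884.

884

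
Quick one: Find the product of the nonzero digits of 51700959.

5×1×7×9×5×9 = 14175

14175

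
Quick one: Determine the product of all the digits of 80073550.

8×0×0×7×3×5×5×0 = 0

0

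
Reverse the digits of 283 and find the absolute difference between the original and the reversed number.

99

Reverse of 283 is 382.
|283 − 382| = 99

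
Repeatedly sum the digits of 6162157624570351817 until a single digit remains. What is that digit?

5

6+1+6+2+1+5+7+6+2+4+5+7+0+3+5+1+8+1+7 = 77
7+7 = 14
1+4 = 5
(Equivalently, 6162157624570351817 mod 9 = 5.)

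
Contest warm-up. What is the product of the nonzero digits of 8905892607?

2177280

8×9×5×8×9×2×6×7 = 2177280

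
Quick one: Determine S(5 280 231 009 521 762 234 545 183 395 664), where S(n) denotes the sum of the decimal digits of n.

5+2+8+0+2+3+1+0+0+9+5+2+1+7+6+2+2+3+4+5+4+5+1+8+3+3+9+5+6+6+4 = 121

121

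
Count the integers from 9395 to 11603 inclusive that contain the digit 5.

662

The integers in [9395, 11603] that contain the digit 5: 9395, 9405, 9415, 9425, 9435, 9445, …, 11598, 11599.
662 qualify.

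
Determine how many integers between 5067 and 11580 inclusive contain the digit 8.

The integers in [5067, 11580] that contain the digit 8: 5068, 5078, 5080, 5081, 5082, 5083, …, 11578, 11580.
2453 qualify.

2453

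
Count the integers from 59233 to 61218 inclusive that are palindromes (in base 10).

21

The integers in [59233, 61218] that are palindromes (in base 10): 59295, 59395, 59495, 59595, 59695, 59795, …, 61116, 61216.
21 qualify.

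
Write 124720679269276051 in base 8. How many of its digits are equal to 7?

124720679269276051 in base 8 is 6730614600777314623.
The digit 7 appears 4 times.

4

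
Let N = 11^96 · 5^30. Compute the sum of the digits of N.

11^96 · 5^30 = 8765928122465070826933892920530872954864113694494169972791220993156602946718064606274785281041019559837877750396728515625
Sum of its 121 digits: 577.

577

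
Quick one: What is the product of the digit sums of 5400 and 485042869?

414

S(5400) = 5+4+0+0 = 9.
S(485042869) = 4+8+5+0+4+2+8+6+9 = 46.
9 · 46 = 414.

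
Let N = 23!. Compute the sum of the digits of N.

99

23! = 25852016738884976640000
Sum of its 23 digits: 99.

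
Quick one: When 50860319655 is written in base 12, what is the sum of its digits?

46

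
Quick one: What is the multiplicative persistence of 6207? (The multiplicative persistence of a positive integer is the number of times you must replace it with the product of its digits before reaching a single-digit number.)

1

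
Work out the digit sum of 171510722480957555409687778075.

142

1+7+1+5+1+0+7+2+2+4+8+0+9+5+7+5+5+5+4+0+9+6+8+7+7+7+8+0+7+5 = 142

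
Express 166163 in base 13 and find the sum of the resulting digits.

166163 in base 13 is 5A82A.
Digit sum: 5+10+8+2+10 = 35.

35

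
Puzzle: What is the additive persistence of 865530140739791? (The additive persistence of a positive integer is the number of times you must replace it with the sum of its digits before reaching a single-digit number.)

865530140739791 → 68 → 14 → 5 (3 steps)

3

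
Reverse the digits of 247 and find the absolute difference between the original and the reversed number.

495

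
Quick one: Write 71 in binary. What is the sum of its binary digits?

71 in base 2 is 1000111.
Digit sum: 1+0+0+0+1+1+1 = 4.

4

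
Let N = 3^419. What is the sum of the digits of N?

927

3^419 = 81998465946267992316297544466932378146944579134120267577546932019281399540662285224990263210666168845602984913989193350923580530081665257252576406168967042636539181238132231567428583802173771149357467
Sum of its 200 digits: 927.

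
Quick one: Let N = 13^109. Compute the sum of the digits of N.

13^109 = 26292107629695541155953393894728178608483643422868222065595258372410044604770307029287864093401930366479056688092015061373
Sum of its 122 digits: 535.

535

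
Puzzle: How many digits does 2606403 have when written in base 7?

2606403 in base 7 is 31103562, which has 8 digits.

8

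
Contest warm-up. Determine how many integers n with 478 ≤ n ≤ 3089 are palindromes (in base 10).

The integers in [478, 3089] that are palindromes (in base 10): 484, 494, 505, 515, 525, 535, …, 2992, 3003.
73 qualify.

73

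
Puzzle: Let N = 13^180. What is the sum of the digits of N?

13^180 = 323447214384769666611234037938095486001772740213687263387777429474996281148713429391484608417392848481444616706499567949929414066210226414733647839904525852998787120588520973053349626114475820878789201
Sum of its 201 digits: 946.

946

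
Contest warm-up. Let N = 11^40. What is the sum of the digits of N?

205

11^40 = 452592555681759518058893560348969204658401
Sum of its 42 digits: 205.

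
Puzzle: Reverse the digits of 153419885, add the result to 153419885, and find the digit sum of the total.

34

Reversal of 153419885 is 588914351; 153419885 + 588914351 = 742334236.
Digit sum of 742334236: 7+4+2+3+3+4+2+3+6 = 34.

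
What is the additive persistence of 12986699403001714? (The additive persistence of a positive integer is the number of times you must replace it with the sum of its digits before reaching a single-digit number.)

12986699403001714 → 70 → 7 (2 steps)

2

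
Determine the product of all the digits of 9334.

324

9×3×3×4 = 324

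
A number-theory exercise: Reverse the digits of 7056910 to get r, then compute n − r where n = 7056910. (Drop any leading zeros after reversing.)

6860403

Reverse of 7056910 is 196507.
7056910 − 196507 = 6860403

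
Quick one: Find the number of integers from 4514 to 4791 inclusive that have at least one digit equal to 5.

123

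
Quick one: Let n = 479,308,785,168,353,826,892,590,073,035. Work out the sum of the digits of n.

4+7+9+3+0+8+7+8+5+1+6+8+3+5+3+8+2+6+8+9+2+5+9+0+0+7+3+0+3+5 = 144

144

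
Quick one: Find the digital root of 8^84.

The digital root of n equals n mod 9 (or 9 when 9 | n), so we need 8^84 mod 9.
8^84 ≡ 1 (mod 9), so the digital root is 1.

1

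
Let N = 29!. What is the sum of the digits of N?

29! = 8841761993739701954543616000000
Sum of its 31 digits: 126.

126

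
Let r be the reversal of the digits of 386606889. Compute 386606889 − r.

Reverse of 386606889 is 988606683.
386606889 − 988606683 = -601999794

-601999794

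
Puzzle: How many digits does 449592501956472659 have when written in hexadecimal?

449592501956472659 in base 16 is 63D45FF9CCB6F53, which has 15 digits.

15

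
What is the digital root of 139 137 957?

1+3+9+1+3+7+9+5+7 = 45
4+5 = 9

9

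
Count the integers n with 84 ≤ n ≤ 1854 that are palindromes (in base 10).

100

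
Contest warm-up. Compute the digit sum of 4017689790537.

66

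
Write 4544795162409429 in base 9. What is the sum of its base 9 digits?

61

4544795162409429 in base 9 is 24058704632165323.
Digit sum: 2+4+0+5+8+7+0+4+6+3+2+1+6+5+3+2+3 = 61.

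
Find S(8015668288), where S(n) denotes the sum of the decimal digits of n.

8+0+1+5+6+6+8+2+8+8 = 52

52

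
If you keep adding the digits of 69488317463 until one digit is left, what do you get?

6+9+4+8+8+3+1+7+4+6+3 = 59
5+9 = 14
1+4 = 5

5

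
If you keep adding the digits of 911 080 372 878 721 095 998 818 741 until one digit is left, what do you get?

9+1+1+0+8+0+3+7+2+8+7+8+7+2+1+0+9+5+9+9+8+8+1+8+7+4+1 = 133
1+3+3 = 7

7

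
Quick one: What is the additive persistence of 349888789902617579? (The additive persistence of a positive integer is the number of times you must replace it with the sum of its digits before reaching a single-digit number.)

349888789902617579 → 110 → 2 (2 steps)

2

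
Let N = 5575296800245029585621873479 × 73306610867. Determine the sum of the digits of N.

160

5575296800245029585621873479 × 73306610867 = 408706113003592614084084937328560496293
Sum of its 39 digits: 160.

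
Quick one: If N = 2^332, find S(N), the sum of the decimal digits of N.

472

2^332 = 8749002899132047697490008908470485461412677723572849745703082425639811996797503692894052708092215296
Sum of its 100 digits: 472.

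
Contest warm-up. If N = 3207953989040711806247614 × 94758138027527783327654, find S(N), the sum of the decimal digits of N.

251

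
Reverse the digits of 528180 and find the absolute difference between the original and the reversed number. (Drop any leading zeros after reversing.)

446355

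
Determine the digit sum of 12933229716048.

57

1+2+9+3+3+2+2+9+7+1+6+0+4+8 = 57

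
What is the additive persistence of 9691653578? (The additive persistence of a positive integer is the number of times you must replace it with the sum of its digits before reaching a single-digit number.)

3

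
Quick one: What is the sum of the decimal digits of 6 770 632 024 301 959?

6+7+7+0+6+3+2+0+2+4+3+0+1+9+5+9 = 64

64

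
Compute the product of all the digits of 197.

1×9×7 = 63

63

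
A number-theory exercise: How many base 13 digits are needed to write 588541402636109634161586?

22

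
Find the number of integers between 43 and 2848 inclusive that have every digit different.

The integers in [43, 2848] that have every digit different: 43, 45, 46, 47, 48, 49, …, 2846, 2847.
1622 qualify.

1622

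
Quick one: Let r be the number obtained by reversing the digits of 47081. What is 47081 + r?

Reverse of 47081 is 18074.
47081 + 18074 = 65155

65155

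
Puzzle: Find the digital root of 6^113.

9

The digital root of n equals n mod 9 (or 9 when 9 | n), so we need 6^113 mod 9.
6^113 ≡ 0 (mod 9), so the digital root is 9.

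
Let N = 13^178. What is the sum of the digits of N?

895

13^178 = 1913888842513429979948130402000565005927649350376847712353712600443764977211322067405234369333685493973045069269228212721475822876983588252861821537896602680466195979813733568363015539138910182714729
Sum of its 199 digits: 895.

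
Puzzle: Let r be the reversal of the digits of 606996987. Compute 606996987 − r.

-182702619

Reverse of 606996987 is 789699606.
606996987 − 789699606 = -182702619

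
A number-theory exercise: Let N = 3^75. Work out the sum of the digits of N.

180

3^75 = 608266787713357709119683992618861307
Sum of its 36 digits: 180.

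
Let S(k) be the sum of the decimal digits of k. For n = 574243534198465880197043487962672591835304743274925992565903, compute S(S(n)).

11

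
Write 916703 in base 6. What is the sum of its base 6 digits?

28

916703 in base 6 is 31351555.
Digit sum: 3+1+3+5+1+5+5+5 = 28.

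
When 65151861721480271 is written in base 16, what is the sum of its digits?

116

65151861721480271 in base 16 is E77745E65D3C4F.
Digit sum: 14+7+7+7+4+5+14+6+5+13+3+12+4+15 = 116.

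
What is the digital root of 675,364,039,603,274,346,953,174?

8

6+7+5+3+6+4+0+3+9+6+0+3+2+7+4+3+4+6+9+5+3+1+7+4 = 107
1+0+7 = 8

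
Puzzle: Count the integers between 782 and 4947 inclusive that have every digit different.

The integers in [782, 4947] that have every digit different: 782, 783, 784, 785, 786, 789, …, 4937, 4938.
2146 qualify.

2146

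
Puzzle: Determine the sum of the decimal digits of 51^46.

369

51^46 = 3533687176694926828625634365158183261976895113087739532401059611965616806339801
Sum of its 79 digits: 369.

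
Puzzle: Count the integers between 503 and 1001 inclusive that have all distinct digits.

358

The integers in [503, 1001] that have all distinct digits: 503, 504, 506, 507, 508, 509, …, 986, 987.
358 qualify.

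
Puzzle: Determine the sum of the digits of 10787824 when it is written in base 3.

12

10787824 in base 3 is 202022002010001.
Digit sum: 2+0+2+0+2+2+0+0+2+0+1+0+0+0+1 = 12.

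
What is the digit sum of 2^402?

550

2^402 = 10328999512347634358623676688012047497318823171316894051322637426162590488067364778518581413120551325743612687890989973504
Sum of its 122 digits: 550.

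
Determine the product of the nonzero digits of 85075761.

8×5×7×5×7×6×1 = 58800

58800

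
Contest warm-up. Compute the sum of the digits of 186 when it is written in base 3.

6

186 in base 3 is 20220.
Digit sum: 2+0+2+2+0 = 6.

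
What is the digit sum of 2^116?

166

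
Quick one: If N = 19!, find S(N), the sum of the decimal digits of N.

45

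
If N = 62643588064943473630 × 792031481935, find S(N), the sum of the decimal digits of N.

62643588064943473630 × 792031481935 = 49615693888802858441175493874050
Sum of its 32 digits: 160.

160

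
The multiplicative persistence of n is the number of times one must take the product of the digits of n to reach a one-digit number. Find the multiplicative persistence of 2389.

3

2389 → 432 → 24 → 8 (3 steps)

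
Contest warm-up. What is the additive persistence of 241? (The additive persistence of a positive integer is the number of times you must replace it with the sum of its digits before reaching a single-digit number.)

1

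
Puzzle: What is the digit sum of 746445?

30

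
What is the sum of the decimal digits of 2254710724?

34

2+2+5+4+7+1+0+7+2+4 = 34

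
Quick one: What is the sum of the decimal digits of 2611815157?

2+6+1+1+8+1+5+1+5+7 = 37

37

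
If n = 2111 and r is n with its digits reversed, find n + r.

3223

Reverse of 2111 is 1112.
2111 + 1112 = 3223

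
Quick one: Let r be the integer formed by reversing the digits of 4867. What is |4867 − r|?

Reverse of 4867 is 7684.
|4867 − 7684| = 2817

2817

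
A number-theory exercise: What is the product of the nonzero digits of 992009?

1458

9×9×2×9 = 1458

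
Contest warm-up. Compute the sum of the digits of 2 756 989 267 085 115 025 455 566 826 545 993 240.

2+7+5+6+9+8+9+2+6+7+0+8+5+1+1+5+0+2+5+4+5+5+5+6+6+8+2+6+5+4+5+9+9+3+2+4+0 = 176

176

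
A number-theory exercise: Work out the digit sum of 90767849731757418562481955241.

145

9+0+7+6+7+8+4+9+7+3+1+7+5+7+4+1+8+5+6+2+4+8+1+9+5+5+2+4+1 = 145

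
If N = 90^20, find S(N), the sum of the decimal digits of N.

90

90^20 = 1215766545905692880100000000000000000000
Sum of its 40 digits: 90.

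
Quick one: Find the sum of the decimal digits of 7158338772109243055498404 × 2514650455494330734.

200

7158338772109243055498404 × 2514650455494330734 = 18000719853867236218652072718182748785148536
Sum of its 44 digits: 200.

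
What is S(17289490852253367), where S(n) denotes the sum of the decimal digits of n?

81

1+7+2+8+9+4+9+0+8+5+2+2+5+3+3+6+7 = 81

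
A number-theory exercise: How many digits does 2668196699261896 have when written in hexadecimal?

13

2668196699261896 in base 16 is 97AB5F4734BC8, which has 13 digits.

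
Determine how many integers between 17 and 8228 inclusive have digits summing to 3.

The integers in [17, 8228] that have digits summing to 3: 21, 30, 102, 111, 120, 201, …, 2100, 3000.
18 qualify.

18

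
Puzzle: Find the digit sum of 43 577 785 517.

59

4+3+5+7+7+7+8+5+5+1+7 = 59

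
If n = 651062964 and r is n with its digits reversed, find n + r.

1120323120

Reverse of 651062964 is 469260156.
651062964 + 469260156 = 1120323120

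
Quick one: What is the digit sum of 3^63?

153

3^63 = 1144561273430837494885949696427
Sum of its 31 digits: 153.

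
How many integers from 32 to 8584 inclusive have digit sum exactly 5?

53

The integers in [32, 8584] that have digit sum exactly 5: 32, 41, 50, 104, 113, 122, …, 4100, 5000.
53 qualify.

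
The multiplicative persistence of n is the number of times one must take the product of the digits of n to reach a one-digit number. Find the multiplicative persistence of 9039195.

9039195 → 0 (1 step)

1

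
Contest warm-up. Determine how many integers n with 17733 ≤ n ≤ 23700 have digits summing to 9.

The integers in [17733, 23700] that have digits summing to 9: 18000, 20007, 20016, 20025, 20034, 20043, …, 23310, 23400.
101 qualify.

101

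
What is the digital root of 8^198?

The digital root of n equals n mod 9 (or 9 when 9 | n), so we need 8^198 mod 9.
8^198 ≡ 1 (mod 9), so the digital root is 1.

1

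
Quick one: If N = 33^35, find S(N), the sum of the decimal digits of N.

252

33^35 = 140600833655571759317341856598849679202338192701378657
Sum of its 54 digits: 252.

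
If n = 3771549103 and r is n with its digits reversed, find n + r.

6791000876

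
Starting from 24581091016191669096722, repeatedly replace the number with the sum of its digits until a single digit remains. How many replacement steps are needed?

3

24581091016191669096722 → 95 → 14 → 5 (3 steps)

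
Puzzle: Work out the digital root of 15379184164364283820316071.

4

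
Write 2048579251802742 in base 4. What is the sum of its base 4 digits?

33

2048579251802742 in base 4 is 13101302300012212101021312.
Digit sum: 1+3+1+0+1+3+0+2+3+0+0+0+1+2+2+1+2+1+0+1+0+2+1+3+1+2 = 33.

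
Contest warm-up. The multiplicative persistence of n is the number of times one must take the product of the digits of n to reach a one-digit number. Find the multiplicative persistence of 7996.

7996 → 3402 → 0 (2 steps)

2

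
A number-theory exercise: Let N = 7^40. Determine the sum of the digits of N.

7^40 = 6366805760909027985741435139224001
Sum of its 34 digits: 142.

142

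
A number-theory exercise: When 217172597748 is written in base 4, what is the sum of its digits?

33

217172597748 in base 4 is 3022100133231233310.
Digit sum: 3+0+2+2+1+0+0+1+3+3+2+3+1+2+3+3+3+1+0 = 33.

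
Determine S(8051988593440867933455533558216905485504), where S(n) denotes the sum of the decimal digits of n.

8+0+5+1+9+8+8+5+9+3+4+4+0+8+6+7+9+3+3+4+5+5+5+3+3+5+5+8+2+1+6+9+0+5+4+8+5+5+0+4 = 192

192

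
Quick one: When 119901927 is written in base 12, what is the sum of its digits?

35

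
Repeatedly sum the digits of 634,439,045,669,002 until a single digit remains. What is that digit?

6+3+4+4+3+9+0+4+5+6+6+9+0+0+2 = 61
6+1 = 7

7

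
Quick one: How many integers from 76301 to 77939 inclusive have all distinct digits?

210

The integers in [76301, 77939] that have all distinct digits: 76301, 76302, 76304, 76305, 76308, 76309, …, 76984, 76985.
210 qualify.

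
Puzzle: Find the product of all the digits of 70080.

7×0×0×8×0 = 0

0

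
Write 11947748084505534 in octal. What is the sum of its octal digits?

77

11947748084505534 in base 8 is 523446474034255676.
Digit sum: 5+2+3+4+4+6+4+7+4+0+3+4+2+5+5+6+7+6 = 77.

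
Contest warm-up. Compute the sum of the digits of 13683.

21

1+3+6+8+3 = 21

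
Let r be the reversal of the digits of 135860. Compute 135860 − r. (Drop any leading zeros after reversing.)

67329

Reverse of 135860 is 68531.
135860 − 68531 = 67329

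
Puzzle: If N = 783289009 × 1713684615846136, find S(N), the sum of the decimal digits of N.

783289009 × 1713684615846136 = 1342310324484665563919224
Sum of its 25 digits: 97.

97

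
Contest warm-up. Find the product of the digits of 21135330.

0

2×1×1×3×5×3×3×0 = 0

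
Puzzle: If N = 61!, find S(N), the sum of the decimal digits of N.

315

61! = 507580213877224798800856812176625227226004528988036003099405939480985600000000000000
Sum of its 84 digits: 315.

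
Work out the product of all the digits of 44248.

1024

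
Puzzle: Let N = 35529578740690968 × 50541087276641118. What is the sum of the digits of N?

144

35529578740690968 × 50541087276641118 = 1795703540035555038695997480022224
Sum of its 34 digits: 144.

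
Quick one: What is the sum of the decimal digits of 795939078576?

75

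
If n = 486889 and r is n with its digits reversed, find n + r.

1475573

Reverse of 486889 is 988684.
486889 + 988684 = 1475573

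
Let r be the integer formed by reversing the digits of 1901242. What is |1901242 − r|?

519849

Reverse of 1901242 is 2421091.
|1901242 − 2421091| = 519849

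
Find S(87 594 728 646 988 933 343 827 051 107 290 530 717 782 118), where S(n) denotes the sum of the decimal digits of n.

8+7+5+9+4+7+2+8+6+4+6+9+8+8+9+3+3+3+4+3+8+2+7+0+5+1+1+0+7+2+9+0+5+3+0+7+1+7+7+8+2+1+1+8 = 208

208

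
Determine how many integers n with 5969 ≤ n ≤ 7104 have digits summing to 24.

The integers in [5969, 7104] that have digits summing to 24: 5973, 5982, 5991, 6099, 6189, 6198, …, 7089, 7098.
60 qualify.

60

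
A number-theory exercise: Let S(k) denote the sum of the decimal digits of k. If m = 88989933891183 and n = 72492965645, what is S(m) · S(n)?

5133

S(88989933891183) = 8+8+9+8+9+9+3+3+8+9+1+1+8+3 = 87.
S(72492965645) = 7+2+4+9+2+9+6+5+6+4+5 = 59.
87 · 59 = 5133.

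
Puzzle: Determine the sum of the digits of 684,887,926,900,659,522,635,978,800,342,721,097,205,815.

198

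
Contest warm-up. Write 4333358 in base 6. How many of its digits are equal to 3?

2

4333358 in base 6 is 232513502.
The digit 3 appears 2 times.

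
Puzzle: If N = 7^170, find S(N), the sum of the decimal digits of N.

7^170 = 464159028453669055169897312305062222751067304218892880116132545878003444150891097267800059884078056364173061486722653195011287945197831493579249
Sum of its 144 digits: 625.

625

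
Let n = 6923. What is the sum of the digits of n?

20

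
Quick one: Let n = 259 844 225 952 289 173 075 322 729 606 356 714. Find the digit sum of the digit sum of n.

9

First digit sum: 162.
1+6+2 = 9.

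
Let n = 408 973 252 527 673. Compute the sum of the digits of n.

4+0+8+9+7+3+2+5+2+5+2+7+6+7+3 = 70

70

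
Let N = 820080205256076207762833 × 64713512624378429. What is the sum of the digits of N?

820080205256076207762833 × 64713512624378429 = 53070270715841940955760991806731273129357
Sum of its 41 digits: 178.

178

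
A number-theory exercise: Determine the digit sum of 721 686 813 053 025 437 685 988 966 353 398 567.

7+2+1+6+8+6+8+1+3+0+5+3+0+2+5+4+3+7+6+8+5+9+8+8+9+6+6+3+5+3+3+9+8+5+6+7 = 185

185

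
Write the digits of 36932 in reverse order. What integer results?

Reversing 36932 gives 23963.

23963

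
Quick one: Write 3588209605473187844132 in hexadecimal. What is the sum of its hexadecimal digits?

3588209605473187844132 in base 16 is C28469590751E6D024.
Digit sum: 12+2+8+4+6+9+5+9+0+7+5+1+14+6+13+0+2+4 = 107.

107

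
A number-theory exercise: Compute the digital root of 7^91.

7

The digital root of n equals n mod 9 (or 9 when 9 | n), so we need 7^91 mod 9.
7^91 ≡ 7 (mod 9), so the digital root is 7.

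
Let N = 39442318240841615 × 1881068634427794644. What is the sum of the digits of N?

157

39442318240841615 × 1881068634427794644 = 74193707711966432228779454949310060
Sum of its 35 digits: 157.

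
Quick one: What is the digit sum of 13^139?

13^139 = 68885207452177798096828738054716488860049539097568790110966019127636589977112796006304826486234451883670537790921817531539609313750077404409428090997716277
Sum of its 155 digits: 742.

742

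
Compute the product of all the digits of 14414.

1×4×4×1×4 = 64

64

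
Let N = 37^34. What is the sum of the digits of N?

226

37^34 = 208381240119593773598371865160915107617069000520604889
Sum of its 54 digits: 226.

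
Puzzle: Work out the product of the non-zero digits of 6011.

6

6×1×1 = 6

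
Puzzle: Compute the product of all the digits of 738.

168

7×3×8 = 168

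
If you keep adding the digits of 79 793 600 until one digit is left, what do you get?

7+9+7+9+3+6+0+0 = 41
4+1 = 5
(Equivalently, 79 793 600 mod 9 = 5.)

5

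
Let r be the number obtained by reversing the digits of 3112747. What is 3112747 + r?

Reverse of 3112747 is 7472113.
3112747 + 7472113 = 10584860

10584860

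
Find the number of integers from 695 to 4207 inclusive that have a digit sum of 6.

The integers in [695, 4207] that have a digit sum of 6: 1005, 1014, 1023, 1032, 1041, 1050, …, 4110, 4200.
52 qualify.

52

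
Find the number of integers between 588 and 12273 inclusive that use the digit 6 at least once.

The integers in [588, 12273] that use the digit 6 at least once: 596, 600, 601, 602, 603, 604, …, 12268, 12269.
3922 qualify.

3922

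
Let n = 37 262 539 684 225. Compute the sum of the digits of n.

64

3+7+2+6+2+5+3+9+6+8+4+2+2+5 = 64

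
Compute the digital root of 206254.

1

2+0+6+2+5+4 = 19
1+9 = 10
1+0 = 1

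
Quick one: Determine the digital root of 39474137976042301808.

3+9+4+7+4+1+3+7+9+7+6+0+4+2+3+0+1+8+0+8 = 86
8+6 = 14
1+4 = 5
(Equivalently, 39474137976042301808 mod 9 = 5.)

5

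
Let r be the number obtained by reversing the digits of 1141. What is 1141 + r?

Reverse of 1141 is 1411.
1141 + 1411 = 2552

2552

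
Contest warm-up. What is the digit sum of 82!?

82! = 475364333701284174842138206989404946643813294067993328617160934076743994734899148613007131808479167119360000000000000000000
Sum of its 123 digits: 477.

477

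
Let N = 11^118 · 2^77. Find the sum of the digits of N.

620

11^118 · 2^77 = 115783457651140772660624743245967873770615388991238611406897587882033433952142351324440043059376094239843972526891038410545301323179274040437112832
Sum of its 147 digits: 620.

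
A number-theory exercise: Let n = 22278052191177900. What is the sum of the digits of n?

2+2+2+7+8+0+5+2+1+9+1+1+7+7+9+0+0 = 63

63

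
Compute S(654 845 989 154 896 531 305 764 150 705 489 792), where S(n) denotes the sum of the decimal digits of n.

182

6+5+4+8+4+5+9+8+9+1+5+4+8+9+6+5+3+1+3+0+5+7+6+4+1+5+0+7+0+5+4+8+9+7+9+2 = 182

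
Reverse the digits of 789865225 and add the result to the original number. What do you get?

Reverse of 789865225 is 522568987.
789865225 + 522568987 = 1312434212

1312434212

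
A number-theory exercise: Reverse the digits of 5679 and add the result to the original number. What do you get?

15444

Reverse of 5679 is 9765.
5679 + 9765 = 15444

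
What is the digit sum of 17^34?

17^34 = 684326450885775034048946719925754910487329
Sum of its 42 digits: 208.

208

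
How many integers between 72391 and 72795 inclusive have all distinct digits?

131

The integers in [72391, 72795] that have all distinct digits: 72391, 72394, 72395, 72396, 72398, 72401, …, 72695, 72698.
131 qualify.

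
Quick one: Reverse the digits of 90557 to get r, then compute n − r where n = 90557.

15048

Reverse of 90557 is 75509.
90557 − 75509 = 15048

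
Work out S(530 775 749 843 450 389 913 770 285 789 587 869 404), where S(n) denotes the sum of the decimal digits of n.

208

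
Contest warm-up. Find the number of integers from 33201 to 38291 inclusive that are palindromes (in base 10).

51

The integers in [33201, 38291] that are palindromes (in base 10): 33233, 33333, 33433, 33533, 33633, 33733, …, 38183, 38283.
51 qualify.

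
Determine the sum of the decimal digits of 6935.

6+9+3+5 = 23

23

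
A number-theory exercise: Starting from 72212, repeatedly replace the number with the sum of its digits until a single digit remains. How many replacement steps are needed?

2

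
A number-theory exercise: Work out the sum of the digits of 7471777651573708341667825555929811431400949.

203

7+4+7+1+7+7+7+6+5+1+5+7+3+7+0+8+3+4+1+6+6+7+8+2+5+5+5+5+9+2+9+8+1+1+4+3+1+4+0+0+9+4+9 = 203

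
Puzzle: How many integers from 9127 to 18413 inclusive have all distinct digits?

2920

The integers in [9127, 18413] that have all distinct digits: 9127, 9128, 9130, 9132, 9134, 9135, …, 18407, 18409.
2920 qualify.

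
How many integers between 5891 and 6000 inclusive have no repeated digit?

62

The integers in [5891, 6000] that have no repeated digit: 5891, 5892, 5893, 5894, 5896, 5897, …, 5986, 5987.
62 qualify.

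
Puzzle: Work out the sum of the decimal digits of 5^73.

5^73 = 1058791184067875423835403125849552452564239501953125
Sum of its 52 digits: 221.

221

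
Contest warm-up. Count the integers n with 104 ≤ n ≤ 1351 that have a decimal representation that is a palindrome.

The integers in [104, 1351] that have a decimal representation that is a palindrome: 111, 121, 131, 141, 151, 161, …, 1221, 1331.
93 qualify.

93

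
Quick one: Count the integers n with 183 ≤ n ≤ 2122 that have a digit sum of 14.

148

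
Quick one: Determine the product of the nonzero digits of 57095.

1575

5×7×9×5 = 1575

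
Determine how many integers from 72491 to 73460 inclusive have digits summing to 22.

The integers in [72491, 73460] that have digits summing to 22: 72508, 72517, 72526, 72535, 72544, 72553, …, 73444, 73453.
75 qualify.

75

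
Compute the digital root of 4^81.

1

The digital root of n equals n mod 9 (or 9 when 9 | n), so we need 4^81 mod 9.
4^81 ≡ 1 (mod 9), so the digital root is 1.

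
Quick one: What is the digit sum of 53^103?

53^103 = 3984873771865165600794759233370979527104427742396264474561897545331498979264749939957648690134911132765172148484308900426698911123688964926130136533747844129479841911339532362877
Sum of its 178 digits: 863.

863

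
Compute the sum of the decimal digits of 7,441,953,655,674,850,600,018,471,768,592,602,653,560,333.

7+4+4+1+9+5+3+6+5+5+6+7+4+8+5+0+6+0+0+0+1+8+4+7+1+7+6+8+5+9+2+6+0+2+6+5+3+5+6+0+3+3+3 = 185

185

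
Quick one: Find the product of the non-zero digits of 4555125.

4×5×5×5×1×2×5 = 5000

5000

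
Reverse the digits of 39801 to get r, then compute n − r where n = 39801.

28908

Reverse of 39801 is 10893.
39801 − 10893 = 28908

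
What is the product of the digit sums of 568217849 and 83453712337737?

3150

S(568217849) = 5+6+8+2+1+7+8+4+9 = 50.
S(83453712337737) = 8+3+4+5+3+7+1+2+3+3+7+7+3+7 = 63.
50 · 63 = 3150.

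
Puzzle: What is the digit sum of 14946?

1+4+9+4+6 = 24

24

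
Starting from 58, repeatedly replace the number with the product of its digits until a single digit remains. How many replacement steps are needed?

58 → 40 → 0 (2 steps)

2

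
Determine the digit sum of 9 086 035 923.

45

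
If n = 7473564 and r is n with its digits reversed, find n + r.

Reverse of 7473564 is 4653747.
7473564 + 4653747 = 12127311

12127311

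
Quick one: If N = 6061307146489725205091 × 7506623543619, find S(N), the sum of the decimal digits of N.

6061307146489725205091 × 7506623543619 = 45499950930945870155813743959364329
Sum of its 35 digits: 177.

177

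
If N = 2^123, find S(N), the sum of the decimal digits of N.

2^123 = 10633823966279326983230456482242756608
Sum of its 38 digits: 170.

170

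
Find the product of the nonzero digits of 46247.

4×6×2×4×7 = 1344

1344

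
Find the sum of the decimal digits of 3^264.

3^264 = 912034456046446591670769941126967809732389880154759674362919253085466672523897586208912607420113148072606337611541329196453281
Sum of its 126 digits: 567.

567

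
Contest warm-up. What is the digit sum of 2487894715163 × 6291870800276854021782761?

160

2487894715163 × 6291870800276854021782761 = 15653512112497180598064953175558705043
Sum of its 38 digits: 160.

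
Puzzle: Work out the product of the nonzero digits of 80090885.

8×9×8×8×5 = 23040

23040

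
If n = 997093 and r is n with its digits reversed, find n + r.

1387892

Reverse of 997093 is 390799.
997093 + 390799 = 1387892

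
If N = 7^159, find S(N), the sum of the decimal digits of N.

604

7^159 = 234740682134024551131000058650934972334548202799931928152823524461886795080326841696794903402607778498130119856838781042578195658985143
Sum of its 135 digits: 604.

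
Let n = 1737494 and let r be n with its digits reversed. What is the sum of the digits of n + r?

Reversal of 1737494 is 4947371; 1737494 + 4947371 = 6684865.
Digit sum of 6684865: 6+6+8+4+8+6+5 = 43.

43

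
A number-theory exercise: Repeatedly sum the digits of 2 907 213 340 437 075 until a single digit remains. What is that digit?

2+9+0+7+2+1+3+3+4+0+4+3+7+0+7+5 = 57
5+7 = 12
1+2 = 3

3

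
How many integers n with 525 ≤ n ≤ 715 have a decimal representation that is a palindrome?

The integers in [525, 715] that have a decimal representation that is a palindrome: 525, 535, 545, 555, 565, 575, …, 696, 707.
19 qualify.

19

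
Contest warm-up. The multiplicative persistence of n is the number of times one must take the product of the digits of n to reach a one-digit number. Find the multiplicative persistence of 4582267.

2

4582267 → 26880 → 0 (2 steps)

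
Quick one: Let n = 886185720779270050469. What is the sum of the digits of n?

101

8+8+6+1+8+5+7+2+0+7+7+9+2+7+0+0+5+0+4+6+9 = 101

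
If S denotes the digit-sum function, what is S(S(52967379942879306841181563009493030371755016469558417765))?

11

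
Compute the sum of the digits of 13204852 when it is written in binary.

13204852 in base 2 is 110010010111110101110100.
Digit sum: 1+1+0+0+1+0+0+1+0+1+1+1+1+1+0+1+0+1+1+1+0+1+0+0 = 14.

14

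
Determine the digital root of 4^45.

1

The digital root of n equals n mod 9 (or 9 when 9 | n), so we need 4^45 mod 9.
4^45 ≡ 1 (mod 9), so the digital root is 1.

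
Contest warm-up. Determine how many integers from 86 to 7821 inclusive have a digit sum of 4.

The integers in [86, 7821] that have a digit sum of 4: 103, 112, 121, 130, 202, 211, …, 3100, 4000.
30 qualify.

30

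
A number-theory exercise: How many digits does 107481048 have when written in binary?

27

107481048 in base 2 is 110011010000000011111011000, which has 27 digits.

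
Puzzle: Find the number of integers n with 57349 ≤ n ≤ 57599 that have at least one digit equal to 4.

125

The integers in [57349, 57599] that have at least one digit equal to 4: 57349, 57354, 57364, 57374, 57384, 57394, …, 57584, 57594.
125 qualify.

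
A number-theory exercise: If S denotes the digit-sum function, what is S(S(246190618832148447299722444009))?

4

First digit sum: 130.
1+3+0 = 4.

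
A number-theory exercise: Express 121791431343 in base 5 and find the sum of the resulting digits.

35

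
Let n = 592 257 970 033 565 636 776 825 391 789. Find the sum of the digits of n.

155

5+9+2+2+5+7+9+7+0+0+3+3+5+6+5+6+3+6+7+7+6+8+2+5+3+9+1+7+8+9 = 155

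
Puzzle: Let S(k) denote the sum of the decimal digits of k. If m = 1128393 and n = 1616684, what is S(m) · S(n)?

864

S(1128393) = 1+1+2+8+3+9+3 = 27.
S(1616684) = 1+6+1+6+6+8+4 = 32.
27 · 32 = 864.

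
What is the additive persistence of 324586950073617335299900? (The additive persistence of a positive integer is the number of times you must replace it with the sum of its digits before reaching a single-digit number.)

2

324586950073617335299900 → 106 → 7 (2 steps)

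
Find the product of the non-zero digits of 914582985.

9×1×4×5×8×2×9×8×5 = 1036800

1036800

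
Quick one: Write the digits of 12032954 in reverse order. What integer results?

45923021

Reversing 12032954 gives 45923021.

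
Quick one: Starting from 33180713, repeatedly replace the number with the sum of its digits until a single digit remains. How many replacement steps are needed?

33180713 → 26 → 8 (2 steps)

2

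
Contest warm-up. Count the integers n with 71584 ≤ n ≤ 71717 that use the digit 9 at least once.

31

The integers in [71584, 71717] that use the digit 9 at least once: 71589, 71590, 71591, 71592, 71593, 71594, …, 71699, 71709.
31 qualify.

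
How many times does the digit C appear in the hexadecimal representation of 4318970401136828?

1

4318970401136828 in base 16 is F5814A88E20BC.
The digit C appears 1 time.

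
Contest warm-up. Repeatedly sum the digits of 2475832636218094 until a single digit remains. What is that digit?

2+4+7+5+8+3+2+6+3+6+2+1+8+0+9+4 = 70
7+0 = 7

7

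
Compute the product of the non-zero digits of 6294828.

55296

6×2×9×4×8×2×8 = 55296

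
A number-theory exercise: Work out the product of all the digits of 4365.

360

4×3×6×5 = 360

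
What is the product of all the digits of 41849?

1152

4×1×8×4×9 = 1152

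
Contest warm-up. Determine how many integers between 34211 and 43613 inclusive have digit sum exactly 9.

The integers in [34211, 43613] that have digit sum exactly 9: 35001, 35010, 35100, 36000, 40005, 40014, …, 43110, 43200.
56 qualify.

56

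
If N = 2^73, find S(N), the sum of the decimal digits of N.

2^73 = 9444732965739290427392
Sum of its 22 digits: 110.

110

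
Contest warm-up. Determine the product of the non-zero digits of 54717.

5×4×7×1×7 = 980

980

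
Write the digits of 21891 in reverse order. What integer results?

19812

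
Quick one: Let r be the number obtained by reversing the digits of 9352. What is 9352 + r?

Reverse of 9352 is 2539.
9352 + 2539 = 11891

11891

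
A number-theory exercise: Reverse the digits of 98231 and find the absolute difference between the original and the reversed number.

84942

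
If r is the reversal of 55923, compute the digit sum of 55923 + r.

Reversal of 55923 is 32955; 55923 + 32955 = 88878.
Digit sum of 88878: 8+8+8+7+8 = 39.

39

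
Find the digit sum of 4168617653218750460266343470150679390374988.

194

4+1+6+8+6+1+7+6+5+3+2+1+8+7+5+0+4+6+0+2+6+6+3+4+3+4+7+0+1+5+0+6+7+9+3+9+0+3+7+4+9+8+8 = 194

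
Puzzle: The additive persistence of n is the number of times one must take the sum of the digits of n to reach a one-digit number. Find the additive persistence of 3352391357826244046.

3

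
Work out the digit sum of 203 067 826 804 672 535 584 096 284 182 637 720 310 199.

179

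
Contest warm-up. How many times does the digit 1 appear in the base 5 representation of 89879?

1

89879 in base 5 is 10334004.
The digit 1 appears 1 time.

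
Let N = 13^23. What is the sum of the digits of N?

13^23 = 41753905413413116367045797
Sum of its 26 digits: 106.

106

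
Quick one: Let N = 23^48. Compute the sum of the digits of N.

23^48 = 230640796319223839361986981083444028527480075343400946297318327681
Sum of its 66 digits: 289.

289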